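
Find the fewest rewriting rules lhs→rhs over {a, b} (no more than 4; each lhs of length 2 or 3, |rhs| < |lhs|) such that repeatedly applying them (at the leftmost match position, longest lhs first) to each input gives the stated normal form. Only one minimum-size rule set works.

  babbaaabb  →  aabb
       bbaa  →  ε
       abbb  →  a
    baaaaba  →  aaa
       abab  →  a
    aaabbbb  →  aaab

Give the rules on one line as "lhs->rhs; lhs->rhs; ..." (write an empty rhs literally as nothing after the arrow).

  | babbaaabb => baaabb => aabb
  | bbaa => ba => ε
  | abbb => a
  | baaaaba => aaaba => aaa

ba->; bab->; bbb->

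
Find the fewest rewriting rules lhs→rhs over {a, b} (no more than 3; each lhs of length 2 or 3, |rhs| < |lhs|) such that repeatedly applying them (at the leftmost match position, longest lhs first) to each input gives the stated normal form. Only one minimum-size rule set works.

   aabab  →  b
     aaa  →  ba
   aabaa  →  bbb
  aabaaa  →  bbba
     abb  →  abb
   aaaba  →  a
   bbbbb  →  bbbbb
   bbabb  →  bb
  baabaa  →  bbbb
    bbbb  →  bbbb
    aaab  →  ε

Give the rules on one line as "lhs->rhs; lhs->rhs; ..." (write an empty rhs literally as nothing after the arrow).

aa->b; bab->

  | aabab => bbab => b
  | aaa => ba
  | aabaa => bbaa => bbb
  | aabaaa => bbaaa => bbba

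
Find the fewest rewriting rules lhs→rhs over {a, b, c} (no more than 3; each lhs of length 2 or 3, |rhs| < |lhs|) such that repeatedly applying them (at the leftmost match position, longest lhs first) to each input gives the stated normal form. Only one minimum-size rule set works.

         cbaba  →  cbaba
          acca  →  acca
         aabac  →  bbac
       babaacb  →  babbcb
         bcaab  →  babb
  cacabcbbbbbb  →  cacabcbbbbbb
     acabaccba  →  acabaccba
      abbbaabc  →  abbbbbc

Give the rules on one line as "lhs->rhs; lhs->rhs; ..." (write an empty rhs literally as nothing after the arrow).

aa->b; caa->ab

  | cbaba
  | acca
  | aabac => bbac
  | babaacb => babbcb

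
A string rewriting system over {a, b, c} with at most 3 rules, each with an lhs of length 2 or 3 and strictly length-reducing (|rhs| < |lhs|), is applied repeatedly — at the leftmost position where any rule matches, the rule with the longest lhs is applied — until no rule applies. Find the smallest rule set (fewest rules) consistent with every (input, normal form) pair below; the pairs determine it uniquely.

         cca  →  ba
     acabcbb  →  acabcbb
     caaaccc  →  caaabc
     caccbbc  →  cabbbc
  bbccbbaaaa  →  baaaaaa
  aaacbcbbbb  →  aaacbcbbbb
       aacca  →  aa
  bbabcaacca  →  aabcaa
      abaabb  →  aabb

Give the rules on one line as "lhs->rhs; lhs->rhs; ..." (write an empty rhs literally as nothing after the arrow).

  | cca => ba
  | acabcbb
  | caaaccc => caaabc
  | caccbbc => cabbbc

aba->a; bba->aa; cc->b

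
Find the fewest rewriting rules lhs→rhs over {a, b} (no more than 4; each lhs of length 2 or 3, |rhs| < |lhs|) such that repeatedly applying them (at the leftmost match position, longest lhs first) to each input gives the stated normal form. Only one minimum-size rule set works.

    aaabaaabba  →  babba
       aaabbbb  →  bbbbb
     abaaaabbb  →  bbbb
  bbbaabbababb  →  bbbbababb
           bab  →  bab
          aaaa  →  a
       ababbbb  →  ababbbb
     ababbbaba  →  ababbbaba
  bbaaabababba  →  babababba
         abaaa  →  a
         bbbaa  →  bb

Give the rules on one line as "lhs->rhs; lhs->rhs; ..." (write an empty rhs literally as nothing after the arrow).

  | aaabaaabba => aabaaabba => bbaaabba => babba
  | aaabbbb => aabbbb => bbbbb
  | abaaaabbb => aaabbb => aabbb => bbbb
  | bbbaabbababb => bbbbababb

aa->a; aab->bb; baa->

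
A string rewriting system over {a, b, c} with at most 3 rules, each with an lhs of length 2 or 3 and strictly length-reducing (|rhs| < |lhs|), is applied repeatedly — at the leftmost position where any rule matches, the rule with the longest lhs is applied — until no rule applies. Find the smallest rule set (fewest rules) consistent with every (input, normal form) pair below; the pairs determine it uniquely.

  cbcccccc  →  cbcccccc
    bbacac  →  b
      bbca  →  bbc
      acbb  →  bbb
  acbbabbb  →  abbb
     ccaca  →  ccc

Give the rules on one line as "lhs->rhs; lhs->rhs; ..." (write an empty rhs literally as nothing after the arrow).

ac->b; ba->a; ca->c

  | cbcccccc
  | bbacac => bacac => acac => bac => ac => b
  | bbca => bbc
  | acbb => bbb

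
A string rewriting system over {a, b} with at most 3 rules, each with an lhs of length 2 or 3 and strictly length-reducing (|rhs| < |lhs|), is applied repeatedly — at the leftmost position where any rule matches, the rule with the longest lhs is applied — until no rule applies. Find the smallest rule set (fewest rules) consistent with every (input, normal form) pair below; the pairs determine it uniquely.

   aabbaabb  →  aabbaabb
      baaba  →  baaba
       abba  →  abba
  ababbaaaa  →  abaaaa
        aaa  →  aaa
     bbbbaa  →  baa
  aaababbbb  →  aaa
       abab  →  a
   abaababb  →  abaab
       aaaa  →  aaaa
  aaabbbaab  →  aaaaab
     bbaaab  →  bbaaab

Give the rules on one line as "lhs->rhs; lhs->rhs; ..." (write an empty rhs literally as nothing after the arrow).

  | aabbaabb
  | baaba
  | abba
  | ababbaaaa => abaaaa

bab->; bbb->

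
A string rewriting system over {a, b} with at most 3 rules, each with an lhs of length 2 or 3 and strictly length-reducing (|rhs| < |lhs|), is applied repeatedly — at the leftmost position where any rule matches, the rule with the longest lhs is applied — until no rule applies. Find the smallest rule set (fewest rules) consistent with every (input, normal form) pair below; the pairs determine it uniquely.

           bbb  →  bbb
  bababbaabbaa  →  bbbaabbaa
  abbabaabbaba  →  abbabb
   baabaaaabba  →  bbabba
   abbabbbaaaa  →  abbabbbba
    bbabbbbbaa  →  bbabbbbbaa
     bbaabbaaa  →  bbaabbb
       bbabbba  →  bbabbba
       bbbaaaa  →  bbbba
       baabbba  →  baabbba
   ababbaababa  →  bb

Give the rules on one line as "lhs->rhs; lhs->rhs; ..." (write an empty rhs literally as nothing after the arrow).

aaa->b; aba->

  | bbb
  | bababbaabbaa => bbbaabbaa
  | abbabaabbaba => abbabbaba => abbabb
  | baabaaaabba => baaaabba => bbabba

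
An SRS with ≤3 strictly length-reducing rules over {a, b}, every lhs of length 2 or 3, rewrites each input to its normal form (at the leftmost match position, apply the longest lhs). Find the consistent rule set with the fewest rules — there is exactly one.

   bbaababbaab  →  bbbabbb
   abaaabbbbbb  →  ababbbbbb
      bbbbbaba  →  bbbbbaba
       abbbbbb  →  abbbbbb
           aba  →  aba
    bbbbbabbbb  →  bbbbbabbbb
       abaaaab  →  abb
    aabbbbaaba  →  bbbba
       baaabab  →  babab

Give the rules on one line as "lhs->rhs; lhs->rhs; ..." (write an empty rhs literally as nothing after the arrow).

aab->; baa->b

  | bbaababbaab => bbbabbaab => bbbabbb
  | abaaabbbbbb => ababbbbbb
  | bbbbbaba
  | abbbbbb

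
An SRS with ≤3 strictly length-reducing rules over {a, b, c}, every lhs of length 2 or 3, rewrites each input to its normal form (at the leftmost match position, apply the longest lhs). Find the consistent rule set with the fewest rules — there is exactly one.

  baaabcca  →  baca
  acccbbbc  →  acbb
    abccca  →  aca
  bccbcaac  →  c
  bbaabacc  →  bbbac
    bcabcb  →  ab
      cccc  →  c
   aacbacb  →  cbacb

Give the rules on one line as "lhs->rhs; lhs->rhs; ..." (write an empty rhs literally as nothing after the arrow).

aa->; bc->; cc->c

  | baaabcca => babcca => baca
  | acccbbbc => accbbbc => acbbbc => acbb
  | abccca => acca => aca
  | bccbcaac => cbcaac => caac => cc => c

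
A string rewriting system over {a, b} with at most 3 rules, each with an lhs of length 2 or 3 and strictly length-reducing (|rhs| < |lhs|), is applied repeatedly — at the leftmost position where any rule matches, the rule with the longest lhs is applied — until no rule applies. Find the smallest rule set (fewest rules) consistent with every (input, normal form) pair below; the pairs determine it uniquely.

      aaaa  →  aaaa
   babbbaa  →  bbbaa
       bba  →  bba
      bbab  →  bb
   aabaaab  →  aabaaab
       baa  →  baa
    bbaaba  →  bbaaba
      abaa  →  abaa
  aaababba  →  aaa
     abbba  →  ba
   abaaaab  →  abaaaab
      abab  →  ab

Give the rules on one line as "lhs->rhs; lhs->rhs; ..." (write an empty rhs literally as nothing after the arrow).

  | aaaa
  | babbbaa => bbbaa
  | bba
  | bbab => bb

abb->; bab->b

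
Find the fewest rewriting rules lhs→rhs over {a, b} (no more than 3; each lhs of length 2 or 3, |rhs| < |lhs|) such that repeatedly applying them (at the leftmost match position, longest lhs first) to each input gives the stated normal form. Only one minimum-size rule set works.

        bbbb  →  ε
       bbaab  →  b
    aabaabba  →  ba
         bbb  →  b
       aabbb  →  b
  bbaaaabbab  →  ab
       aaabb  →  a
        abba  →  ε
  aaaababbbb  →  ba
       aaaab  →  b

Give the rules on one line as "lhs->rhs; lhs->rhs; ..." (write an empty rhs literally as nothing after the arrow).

aa->; bb->

  | bbbb => bb => ε
  | bbaab => aab => b
  | aabaabba => baabba => bbba => ba
  | bbb => b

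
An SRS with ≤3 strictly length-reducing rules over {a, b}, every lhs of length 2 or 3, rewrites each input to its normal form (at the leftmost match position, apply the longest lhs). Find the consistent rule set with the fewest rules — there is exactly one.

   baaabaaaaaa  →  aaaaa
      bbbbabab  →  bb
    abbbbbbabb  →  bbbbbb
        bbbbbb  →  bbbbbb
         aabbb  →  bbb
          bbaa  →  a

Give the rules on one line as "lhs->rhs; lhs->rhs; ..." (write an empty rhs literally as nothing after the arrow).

ab->b; bba->

  | baaabaaaaaa => baabaaaaaa => babaaaaaa => bbaaaaaa => aaaaa
  | bbbbabab => bbbab => bb
  | abbbbbbabb => bbbbbbabb => bbbbbb
  | bbbbbb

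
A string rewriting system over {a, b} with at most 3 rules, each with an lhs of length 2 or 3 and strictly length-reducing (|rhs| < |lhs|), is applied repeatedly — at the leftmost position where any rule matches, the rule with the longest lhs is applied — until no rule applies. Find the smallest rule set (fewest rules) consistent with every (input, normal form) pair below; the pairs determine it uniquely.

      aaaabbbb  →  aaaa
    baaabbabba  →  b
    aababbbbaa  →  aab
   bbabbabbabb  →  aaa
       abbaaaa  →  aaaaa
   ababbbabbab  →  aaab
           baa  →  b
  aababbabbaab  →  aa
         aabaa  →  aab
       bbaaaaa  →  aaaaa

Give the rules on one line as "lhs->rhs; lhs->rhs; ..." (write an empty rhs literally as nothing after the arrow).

  | aaaabbbb => aaaabb => aaaa
  | baaabbabba => baabbabba => babbabba => bbbabba => babba => bbba => ba => b
  | aababbbbaa => aabbbbbaa => aabbbaa => aabaa => aaba => aab
  | bbabbabbabb => abbabbabb => aabbabb => aaabb => aaa

ba->b; bb->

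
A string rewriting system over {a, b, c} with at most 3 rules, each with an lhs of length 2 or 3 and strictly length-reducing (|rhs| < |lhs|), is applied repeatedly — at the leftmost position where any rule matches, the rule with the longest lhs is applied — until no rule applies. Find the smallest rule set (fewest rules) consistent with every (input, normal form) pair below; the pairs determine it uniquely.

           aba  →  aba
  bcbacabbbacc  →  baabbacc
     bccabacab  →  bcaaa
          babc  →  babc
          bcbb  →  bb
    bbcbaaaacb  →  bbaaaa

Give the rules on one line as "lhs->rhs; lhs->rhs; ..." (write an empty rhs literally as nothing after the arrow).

  | aba
  | bcbacabbbacc => bacabbbacc => baabbacc
  | bccabacab => bcaacab => bcaaa
  | babc

cab->a; cb->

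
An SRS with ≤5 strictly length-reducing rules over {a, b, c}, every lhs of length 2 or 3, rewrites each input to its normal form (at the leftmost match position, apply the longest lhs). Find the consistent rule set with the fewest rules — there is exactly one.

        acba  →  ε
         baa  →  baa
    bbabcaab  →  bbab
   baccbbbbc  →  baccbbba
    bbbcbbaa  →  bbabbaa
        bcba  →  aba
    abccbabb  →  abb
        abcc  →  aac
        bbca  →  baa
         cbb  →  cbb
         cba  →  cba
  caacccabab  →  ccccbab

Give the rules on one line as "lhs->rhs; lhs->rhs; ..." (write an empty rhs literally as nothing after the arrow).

aaa->; acb->aa; bc->a; ca->c

  | acba => aaa => ε
  | baa
  | bbabcaab => bbaaaab => bbab
  | baccbbbbc => baccbbba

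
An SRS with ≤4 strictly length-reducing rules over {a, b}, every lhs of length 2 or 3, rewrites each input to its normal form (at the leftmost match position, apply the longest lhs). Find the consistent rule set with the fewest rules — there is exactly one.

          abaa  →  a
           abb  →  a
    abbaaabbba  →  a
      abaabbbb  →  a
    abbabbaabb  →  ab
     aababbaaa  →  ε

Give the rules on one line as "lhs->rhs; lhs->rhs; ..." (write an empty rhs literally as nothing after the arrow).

  | abaa => abb => a
  | abb => a
  | abbaaabbba => abbaabbba => abbabbba => abbbbba => abba => abb => a
  | abaabbbb => abbbbbb => abbb => a

aa->b; bb->; bba->bb; bbb->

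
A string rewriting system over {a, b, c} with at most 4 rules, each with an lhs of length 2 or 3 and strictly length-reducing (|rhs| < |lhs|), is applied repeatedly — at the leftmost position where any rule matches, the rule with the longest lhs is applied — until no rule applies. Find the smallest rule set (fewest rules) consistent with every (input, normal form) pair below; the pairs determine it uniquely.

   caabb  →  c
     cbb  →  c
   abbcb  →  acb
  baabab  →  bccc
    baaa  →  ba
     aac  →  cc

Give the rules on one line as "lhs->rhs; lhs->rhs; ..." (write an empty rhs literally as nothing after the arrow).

  | caabb => aabb => cbb => c
  | cbb => c
  | abbcb => acb
  | baabab => bcbab => bccc

aa->c; bab->cc; bb->; ca->a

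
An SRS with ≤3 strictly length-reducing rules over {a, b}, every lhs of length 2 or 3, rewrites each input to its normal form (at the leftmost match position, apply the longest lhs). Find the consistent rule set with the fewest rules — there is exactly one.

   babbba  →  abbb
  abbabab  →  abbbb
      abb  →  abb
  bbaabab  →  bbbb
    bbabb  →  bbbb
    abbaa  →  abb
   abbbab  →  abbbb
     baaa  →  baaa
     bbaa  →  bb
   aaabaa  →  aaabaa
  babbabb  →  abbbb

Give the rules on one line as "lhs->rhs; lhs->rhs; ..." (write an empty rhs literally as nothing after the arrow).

bab->ab; bba->bb

  | babbba => abbba => abbb
  | abbabab => abbbab => abbbb
  | abb
  | bbaabab => bbabab => bbbab => bbbb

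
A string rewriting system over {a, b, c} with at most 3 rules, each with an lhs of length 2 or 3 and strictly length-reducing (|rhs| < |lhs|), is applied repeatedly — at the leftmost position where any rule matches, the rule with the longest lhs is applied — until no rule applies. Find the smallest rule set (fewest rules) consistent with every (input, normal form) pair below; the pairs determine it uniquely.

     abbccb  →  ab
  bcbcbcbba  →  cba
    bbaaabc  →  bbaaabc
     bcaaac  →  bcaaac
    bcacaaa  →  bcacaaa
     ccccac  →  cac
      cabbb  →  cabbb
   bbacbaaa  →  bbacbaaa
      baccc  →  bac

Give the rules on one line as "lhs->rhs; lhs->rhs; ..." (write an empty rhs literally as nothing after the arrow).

  | abbccb => abbcb => ab
  | bcbcbcbba => cbcbba => cba
  | bbaaabc
  | bcaaac

bcb->; cc->c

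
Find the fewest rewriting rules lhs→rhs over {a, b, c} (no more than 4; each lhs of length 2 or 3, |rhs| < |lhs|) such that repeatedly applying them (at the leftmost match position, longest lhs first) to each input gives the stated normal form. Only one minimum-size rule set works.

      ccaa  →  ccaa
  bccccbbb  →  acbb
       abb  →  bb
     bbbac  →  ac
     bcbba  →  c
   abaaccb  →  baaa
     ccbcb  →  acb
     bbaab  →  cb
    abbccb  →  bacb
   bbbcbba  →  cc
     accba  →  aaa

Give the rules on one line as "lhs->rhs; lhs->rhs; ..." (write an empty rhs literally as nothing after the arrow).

  | ccaa
  | bccccbbb => acccbbb => acabb => acbb
  | abb => bb
  | bbbac => bcc => ac

ab->b; bba->c; bc->a; ccb->a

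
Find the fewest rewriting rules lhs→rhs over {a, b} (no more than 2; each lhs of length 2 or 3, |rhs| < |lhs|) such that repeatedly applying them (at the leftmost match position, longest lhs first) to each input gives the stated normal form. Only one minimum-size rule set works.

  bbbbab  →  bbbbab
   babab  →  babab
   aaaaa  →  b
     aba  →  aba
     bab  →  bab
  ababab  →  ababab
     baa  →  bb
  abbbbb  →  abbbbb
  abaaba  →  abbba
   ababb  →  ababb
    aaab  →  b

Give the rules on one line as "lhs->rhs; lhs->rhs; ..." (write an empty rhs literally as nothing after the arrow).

aa->b; aaa->

  | bbbbab
  | babab
  | aaaaa => aa => b
  | aba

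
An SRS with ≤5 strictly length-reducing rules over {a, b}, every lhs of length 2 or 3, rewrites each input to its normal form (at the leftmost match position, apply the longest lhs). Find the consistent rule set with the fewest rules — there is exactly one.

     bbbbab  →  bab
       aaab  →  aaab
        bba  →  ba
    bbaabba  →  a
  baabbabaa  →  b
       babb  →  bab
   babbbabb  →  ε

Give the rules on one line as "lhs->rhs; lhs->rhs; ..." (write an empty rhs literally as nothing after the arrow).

  | bbbbab => bab
  | aaab
  | bba => ba
  | bbaabba => baabba => bbba => a

aba->ba; baa->b; bb->b; bbb->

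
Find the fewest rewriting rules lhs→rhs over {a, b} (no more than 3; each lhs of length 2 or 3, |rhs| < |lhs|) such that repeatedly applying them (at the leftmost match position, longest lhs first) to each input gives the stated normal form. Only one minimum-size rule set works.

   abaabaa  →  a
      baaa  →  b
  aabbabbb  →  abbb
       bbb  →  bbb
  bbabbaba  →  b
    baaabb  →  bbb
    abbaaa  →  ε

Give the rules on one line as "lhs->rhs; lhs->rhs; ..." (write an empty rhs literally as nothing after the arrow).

aa->; ba->b; bba->a

  | abaabaa => ababaa => abbaa => aaa => a
  | baaa => baa => ba => b
  | aabbabbb => bbabbb => abbb
  | bbb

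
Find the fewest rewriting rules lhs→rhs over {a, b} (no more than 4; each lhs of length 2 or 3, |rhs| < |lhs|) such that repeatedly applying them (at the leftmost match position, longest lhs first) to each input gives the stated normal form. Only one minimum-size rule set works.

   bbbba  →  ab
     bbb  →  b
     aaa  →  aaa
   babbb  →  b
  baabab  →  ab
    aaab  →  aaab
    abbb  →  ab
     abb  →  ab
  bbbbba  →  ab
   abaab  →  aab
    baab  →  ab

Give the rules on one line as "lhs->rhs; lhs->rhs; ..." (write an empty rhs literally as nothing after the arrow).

  | bbbba => bbba => bba => ab
  | bbb => bb => b
  | aaa
  | babbb => bbb => bb => b

ba->; bb->b; bba->ab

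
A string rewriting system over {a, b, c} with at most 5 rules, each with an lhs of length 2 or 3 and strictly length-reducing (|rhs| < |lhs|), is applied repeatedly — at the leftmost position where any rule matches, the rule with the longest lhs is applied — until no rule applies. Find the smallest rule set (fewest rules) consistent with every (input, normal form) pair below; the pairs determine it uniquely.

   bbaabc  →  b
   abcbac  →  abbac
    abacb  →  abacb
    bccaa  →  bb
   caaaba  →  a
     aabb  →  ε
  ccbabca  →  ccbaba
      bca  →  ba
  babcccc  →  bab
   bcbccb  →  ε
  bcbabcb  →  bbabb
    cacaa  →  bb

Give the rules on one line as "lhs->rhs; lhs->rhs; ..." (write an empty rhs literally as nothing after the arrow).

  | bbaabc => bbbbc => bc => b
  | abcbac => abbac
  | abacb
  | bccaa => bcaa => baa => bb

aa->b; bbb->; bc->b; ca->b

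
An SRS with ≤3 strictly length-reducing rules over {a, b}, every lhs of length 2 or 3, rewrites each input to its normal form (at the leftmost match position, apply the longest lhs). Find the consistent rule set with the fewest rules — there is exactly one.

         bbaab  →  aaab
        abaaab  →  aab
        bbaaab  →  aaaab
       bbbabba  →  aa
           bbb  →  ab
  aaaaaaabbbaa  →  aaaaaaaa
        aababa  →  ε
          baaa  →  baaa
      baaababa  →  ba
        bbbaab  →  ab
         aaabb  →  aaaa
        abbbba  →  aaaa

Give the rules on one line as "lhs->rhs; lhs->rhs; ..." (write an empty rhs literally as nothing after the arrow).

  | bbaab => aaab
  | abaaab => aab
  | bbaaab => aaaab
  | bbbabba => ababba => bba => aa

aba->; bb->a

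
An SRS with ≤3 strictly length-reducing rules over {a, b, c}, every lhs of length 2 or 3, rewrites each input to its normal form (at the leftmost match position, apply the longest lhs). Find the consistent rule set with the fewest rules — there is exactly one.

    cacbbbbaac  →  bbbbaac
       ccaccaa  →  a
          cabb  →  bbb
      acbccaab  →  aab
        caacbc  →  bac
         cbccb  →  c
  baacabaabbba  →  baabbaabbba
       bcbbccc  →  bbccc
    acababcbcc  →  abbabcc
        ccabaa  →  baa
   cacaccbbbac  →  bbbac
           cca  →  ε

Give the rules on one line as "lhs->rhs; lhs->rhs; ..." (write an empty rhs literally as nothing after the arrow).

ca->b; cb->

  | cacbbbbaac => bcbbbbaac => bbbbaac
  | ccaccaa => cbccaa => ccaa => cba => a
  | cabb => bbb
  | acbccaab => accaab => acbab => aab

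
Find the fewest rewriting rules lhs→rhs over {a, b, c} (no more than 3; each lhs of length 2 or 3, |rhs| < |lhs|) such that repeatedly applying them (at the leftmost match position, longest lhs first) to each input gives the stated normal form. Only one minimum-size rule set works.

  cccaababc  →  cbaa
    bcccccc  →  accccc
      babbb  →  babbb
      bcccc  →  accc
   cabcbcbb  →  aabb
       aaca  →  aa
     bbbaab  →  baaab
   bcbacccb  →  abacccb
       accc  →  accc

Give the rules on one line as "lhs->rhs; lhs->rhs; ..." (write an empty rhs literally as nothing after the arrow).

  | cccaababc => ccababc => cbabc => cbaa
  | bcccccc => accccc
  | babbb
  | bcccc => accc

bba->aa; bc->a; ca->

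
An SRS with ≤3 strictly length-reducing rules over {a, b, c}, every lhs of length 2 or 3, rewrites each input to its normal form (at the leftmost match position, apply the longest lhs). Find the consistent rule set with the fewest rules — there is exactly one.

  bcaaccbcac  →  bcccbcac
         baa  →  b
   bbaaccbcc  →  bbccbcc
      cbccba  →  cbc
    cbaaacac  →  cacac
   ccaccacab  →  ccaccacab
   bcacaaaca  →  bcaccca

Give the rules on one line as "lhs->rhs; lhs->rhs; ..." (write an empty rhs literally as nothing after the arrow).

aa->; aaa->c; cba->aa

  | bcaaccbcac => bcccbcac
  | baa => b
  | bbaaccbcc => bbccbcc
  | cbccba => cbcaa => cbc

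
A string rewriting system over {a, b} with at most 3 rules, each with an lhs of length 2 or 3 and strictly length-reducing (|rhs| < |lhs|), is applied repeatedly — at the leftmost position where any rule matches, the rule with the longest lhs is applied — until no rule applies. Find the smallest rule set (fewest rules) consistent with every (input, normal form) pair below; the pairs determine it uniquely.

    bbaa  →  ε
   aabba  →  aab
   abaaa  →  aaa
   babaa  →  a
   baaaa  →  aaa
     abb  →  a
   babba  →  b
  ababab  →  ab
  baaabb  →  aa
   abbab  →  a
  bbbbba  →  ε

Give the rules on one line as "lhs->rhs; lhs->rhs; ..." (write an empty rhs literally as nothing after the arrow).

  | bbaa => ba => ε
  | aabba => aab
  | abaaa => aaa
  | babaa => baa => a

ba->; bb->; bba->b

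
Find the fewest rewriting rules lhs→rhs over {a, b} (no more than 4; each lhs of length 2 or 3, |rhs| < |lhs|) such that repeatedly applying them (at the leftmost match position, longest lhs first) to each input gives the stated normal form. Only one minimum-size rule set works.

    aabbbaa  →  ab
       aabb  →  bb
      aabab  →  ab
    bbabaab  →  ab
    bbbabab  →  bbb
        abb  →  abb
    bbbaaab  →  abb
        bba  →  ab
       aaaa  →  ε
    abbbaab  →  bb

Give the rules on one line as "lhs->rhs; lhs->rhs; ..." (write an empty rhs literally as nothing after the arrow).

  | aabbbaa => babbaa => bbbaa => baba => bba => ab
  | aabb => bab => bb
  | aabab => baab => bba => ab
  | bbabaab => abbaab => aabab => baab => bba => ab

aa->; aab->ba; bab->bb; bba->ab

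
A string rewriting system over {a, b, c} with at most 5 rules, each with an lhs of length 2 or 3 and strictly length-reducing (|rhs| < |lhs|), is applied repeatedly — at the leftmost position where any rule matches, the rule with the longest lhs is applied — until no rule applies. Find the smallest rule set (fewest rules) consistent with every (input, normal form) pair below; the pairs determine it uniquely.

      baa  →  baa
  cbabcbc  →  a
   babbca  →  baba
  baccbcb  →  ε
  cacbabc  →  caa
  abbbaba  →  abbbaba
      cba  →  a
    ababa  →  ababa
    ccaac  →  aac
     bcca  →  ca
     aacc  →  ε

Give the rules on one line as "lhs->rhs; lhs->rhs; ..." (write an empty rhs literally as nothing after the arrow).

acc->cc; bc->; cb->; cc->

  | baa
  | cbabcbc => abcbc => abc => a
  | babbca => baba
  | baccbcb => bccbcb => cbcb => cb => ε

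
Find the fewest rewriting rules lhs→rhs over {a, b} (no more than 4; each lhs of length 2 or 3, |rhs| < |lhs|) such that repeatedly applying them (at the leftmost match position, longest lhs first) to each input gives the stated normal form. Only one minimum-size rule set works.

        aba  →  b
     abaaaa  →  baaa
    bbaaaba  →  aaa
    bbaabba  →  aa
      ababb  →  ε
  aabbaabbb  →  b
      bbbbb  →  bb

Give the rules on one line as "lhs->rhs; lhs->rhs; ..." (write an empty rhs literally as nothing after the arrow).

  | aba => b
  | abaaaa => baaa
  | bbaaaba => aaaaba => aaab => aaa
  | bbaabba => aaabba => aaaba => aab => aa

ab->a; aba->b; bba->aa; bbb->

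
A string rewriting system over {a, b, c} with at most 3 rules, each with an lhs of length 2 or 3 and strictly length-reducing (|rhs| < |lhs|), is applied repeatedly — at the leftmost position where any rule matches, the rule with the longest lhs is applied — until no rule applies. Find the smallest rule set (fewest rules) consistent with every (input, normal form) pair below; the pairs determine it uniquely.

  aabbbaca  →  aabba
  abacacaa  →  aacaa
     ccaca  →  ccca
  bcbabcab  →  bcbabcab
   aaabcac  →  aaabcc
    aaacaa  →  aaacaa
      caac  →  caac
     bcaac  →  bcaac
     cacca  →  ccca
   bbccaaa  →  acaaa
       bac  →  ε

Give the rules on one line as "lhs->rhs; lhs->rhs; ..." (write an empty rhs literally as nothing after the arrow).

  | aabbbaca => aabba
  | abacacaa => aacaa
  | ccaca => ccca
  | bcbabcab

bac->; bbc->a; cac->cc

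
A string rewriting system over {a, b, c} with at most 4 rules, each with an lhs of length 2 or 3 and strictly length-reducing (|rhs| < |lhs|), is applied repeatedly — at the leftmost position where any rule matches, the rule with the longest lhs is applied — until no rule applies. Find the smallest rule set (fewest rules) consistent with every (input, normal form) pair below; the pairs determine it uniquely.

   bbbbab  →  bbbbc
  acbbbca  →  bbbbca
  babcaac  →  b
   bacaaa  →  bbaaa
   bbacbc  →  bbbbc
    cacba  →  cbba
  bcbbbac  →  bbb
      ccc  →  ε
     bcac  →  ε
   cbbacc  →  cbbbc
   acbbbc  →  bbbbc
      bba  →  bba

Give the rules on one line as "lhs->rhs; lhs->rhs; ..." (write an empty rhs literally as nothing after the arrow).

  | bbbbab => bbbbc
  | acbbbca => bbbbca
  | babcaac => bccaac => bccab => bccc => b
  | bacaaa => bbaaa

ab->c; ac->b; bcb->; ccc->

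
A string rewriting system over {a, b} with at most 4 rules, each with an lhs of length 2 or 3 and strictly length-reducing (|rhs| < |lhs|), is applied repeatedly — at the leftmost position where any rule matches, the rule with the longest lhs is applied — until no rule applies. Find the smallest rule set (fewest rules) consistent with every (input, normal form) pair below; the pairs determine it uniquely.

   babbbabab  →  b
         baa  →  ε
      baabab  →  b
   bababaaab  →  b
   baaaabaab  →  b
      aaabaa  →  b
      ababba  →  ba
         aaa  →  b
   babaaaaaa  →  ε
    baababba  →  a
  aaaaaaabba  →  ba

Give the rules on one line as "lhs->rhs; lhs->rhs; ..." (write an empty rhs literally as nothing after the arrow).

aa->b; aaa->aa; ab->; bb->

  | babbbabab => bbbabab => babab => bab => b
  | baa => bb => ε
  | baabab => bbbab => bab => b
  | bababaaab => babaaab => baaab => baab => bbb => b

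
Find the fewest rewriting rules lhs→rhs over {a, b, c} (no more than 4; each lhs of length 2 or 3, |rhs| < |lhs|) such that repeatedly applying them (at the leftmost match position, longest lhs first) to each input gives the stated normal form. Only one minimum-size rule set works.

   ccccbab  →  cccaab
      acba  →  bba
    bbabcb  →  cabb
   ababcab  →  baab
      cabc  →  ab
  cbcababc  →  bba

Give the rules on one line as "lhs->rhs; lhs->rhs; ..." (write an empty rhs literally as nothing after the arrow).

abc->bb; ac->b; bbb->ca; cb->a

  | ccccbab => cccaab
  | acba => bba
  | bbabcb => bbbbb => cabb
  | ababcab => abbbab => acaab => baab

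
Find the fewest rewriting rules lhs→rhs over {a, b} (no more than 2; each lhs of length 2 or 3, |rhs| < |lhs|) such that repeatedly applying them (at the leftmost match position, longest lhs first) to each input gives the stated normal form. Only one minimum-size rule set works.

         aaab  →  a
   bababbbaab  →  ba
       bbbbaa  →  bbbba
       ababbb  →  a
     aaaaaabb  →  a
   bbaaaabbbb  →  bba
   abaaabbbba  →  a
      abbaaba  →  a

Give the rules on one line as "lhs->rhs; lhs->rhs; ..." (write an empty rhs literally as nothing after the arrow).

  | aaab => aab => ab => a
  | bababbbaab => baabbbaab => babbbaab => babbaab => babaab => baaab => baab => bab => ba
  | bbbbaa => bbbba
  | ababbb => aabbb => abbb => abb => ab => a

aa->a; ab->a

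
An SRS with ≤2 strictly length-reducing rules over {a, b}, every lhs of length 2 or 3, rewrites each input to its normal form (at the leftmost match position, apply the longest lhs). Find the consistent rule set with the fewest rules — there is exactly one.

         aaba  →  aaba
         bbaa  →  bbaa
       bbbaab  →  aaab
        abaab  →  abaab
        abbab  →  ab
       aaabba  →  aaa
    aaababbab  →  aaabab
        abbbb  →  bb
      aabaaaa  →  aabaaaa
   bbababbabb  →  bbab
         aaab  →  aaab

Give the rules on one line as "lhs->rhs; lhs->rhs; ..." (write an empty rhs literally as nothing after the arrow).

  | aaba
  | bbaa
  | bbbaab => aaab
  | abaab

abb->; bbb->a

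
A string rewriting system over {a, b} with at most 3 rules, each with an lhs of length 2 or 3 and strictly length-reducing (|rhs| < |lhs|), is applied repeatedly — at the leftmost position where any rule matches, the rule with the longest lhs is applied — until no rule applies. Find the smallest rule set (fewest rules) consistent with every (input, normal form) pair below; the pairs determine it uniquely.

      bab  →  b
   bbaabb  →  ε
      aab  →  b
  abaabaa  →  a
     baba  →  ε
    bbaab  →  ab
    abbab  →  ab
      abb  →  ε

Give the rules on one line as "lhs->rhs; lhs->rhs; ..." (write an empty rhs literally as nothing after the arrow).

aa->; ba->; bb->a

  | bab => b
  | bbaabb => aaabb => abb => aa => ε
  | aab => b
  | abaabaa => aabaa => baa => a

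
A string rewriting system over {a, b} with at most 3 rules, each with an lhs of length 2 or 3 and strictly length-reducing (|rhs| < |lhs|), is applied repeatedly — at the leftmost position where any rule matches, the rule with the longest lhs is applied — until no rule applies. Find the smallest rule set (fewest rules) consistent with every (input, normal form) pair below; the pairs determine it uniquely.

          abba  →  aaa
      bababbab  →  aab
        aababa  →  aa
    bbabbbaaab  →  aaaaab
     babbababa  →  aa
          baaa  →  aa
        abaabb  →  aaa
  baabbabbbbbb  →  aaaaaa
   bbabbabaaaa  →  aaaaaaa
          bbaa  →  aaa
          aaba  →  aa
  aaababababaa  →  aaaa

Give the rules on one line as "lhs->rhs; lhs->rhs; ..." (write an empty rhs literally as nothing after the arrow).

ba->; bb->a

  | abba => aaa
  | bababbab => babbab => bbab => aab
  | aababa => aaba => aa
  | bbabbbaaab => aabbbaaab => aaabaaab => aaaaab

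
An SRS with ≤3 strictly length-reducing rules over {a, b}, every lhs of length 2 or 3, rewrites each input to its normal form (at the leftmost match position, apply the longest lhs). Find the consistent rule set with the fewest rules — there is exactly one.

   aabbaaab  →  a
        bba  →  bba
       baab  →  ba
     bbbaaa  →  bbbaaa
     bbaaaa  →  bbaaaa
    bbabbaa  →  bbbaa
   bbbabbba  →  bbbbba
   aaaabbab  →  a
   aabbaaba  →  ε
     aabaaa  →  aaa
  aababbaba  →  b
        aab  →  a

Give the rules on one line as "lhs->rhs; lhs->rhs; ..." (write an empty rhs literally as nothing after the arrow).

  | aabbaaab => abaaab => aab => a
  | bba
  | baab => ba
  | bbbaaa

ab->; aba->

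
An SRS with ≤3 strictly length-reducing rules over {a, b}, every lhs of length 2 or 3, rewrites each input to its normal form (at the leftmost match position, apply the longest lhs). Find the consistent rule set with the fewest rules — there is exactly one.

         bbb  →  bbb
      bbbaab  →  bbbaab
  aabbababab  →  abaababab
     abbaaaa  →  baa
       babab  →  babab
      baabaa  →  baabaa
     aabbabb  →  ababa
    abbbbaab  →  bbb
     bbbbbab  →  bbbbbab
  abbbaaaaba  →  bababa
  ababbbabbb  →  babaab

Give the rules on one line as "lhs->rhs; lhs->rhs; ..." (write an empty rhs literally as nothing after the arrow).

  | bbb
  | bbbaab
  | aabbababab => abaababab
  | abbaaaa => baaaaa => baa

aaa->; abb->ba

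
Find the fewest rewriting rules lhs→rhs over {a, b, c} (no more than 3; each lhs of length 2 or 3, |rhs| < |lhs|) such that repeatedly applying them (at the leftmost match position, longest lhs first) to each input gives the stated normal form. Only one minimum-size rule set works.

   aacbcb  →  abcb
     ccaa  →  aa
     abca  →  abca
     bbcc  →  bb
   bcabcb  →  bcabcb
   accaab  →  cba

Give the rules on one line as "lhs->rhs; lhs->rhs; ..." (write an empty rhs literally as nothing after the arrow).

aab->ba; ac->; cc->

  | aacbcb => abcb
  | ccaa => aa
  | abca
  | bbcc => bb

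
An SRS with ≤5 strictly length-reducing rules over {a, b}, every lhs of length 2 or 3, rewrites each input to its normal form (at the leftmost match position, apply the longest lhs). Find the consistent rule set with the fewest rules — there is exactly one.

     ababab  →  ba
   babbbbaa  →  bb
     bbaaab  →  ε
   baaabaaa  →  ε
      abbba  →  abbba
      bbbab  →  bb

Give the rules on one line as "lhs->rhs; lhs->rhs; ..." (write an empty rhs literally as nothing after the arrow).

aa->; aab->ba; baa->; bab->

  | ababab => aab => ba
  | babbbbaa => bbbaa => bb
  | bbaaab => bab => ε
  | baaabaaa => abaaa => aa => ε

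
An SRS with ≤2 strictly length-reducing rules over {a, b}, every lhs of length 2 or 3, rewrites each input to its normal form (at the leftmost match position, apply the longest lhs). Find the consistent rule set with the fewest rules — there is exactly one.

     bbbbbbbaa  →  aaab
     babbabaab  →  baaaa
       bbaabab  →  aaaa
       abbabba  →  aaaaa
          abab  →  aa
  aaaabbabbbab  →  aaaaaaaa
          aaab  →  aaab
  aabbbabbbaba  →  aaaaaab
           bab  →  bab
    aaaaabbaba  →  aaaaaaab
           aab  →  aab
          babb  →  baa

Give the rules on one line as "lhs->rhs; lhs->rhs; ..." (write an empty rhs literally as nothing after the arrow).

aba->ab; bb->a

  | bbbbbbbaa => abbbbbaa => aabbbaa => aaabaa => aaaba => aaab
  | babbabaab => baaabaab => baaabab => baaabb => baaaa
  | bbaabab => aaabab => aaabb => aaaa
  | abbabba => aaabba => aaaaa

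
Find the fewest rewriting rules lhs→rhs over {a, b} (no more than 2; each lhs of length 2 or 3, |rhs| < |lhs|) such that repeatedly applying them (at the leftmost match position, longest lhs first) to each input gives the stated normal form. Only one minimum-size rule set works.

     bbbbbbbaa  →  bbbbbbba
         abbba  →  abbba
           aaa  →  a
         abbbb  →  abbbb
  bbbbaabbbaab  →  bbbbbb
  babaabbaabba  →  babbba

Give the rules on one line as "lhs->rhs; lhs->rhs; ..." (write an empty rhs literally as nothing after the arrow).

  | bbbbbbbaa => bbbbbbba
  | abbba
  | aaa => aa => a
  | abbbb

aa->a; aab->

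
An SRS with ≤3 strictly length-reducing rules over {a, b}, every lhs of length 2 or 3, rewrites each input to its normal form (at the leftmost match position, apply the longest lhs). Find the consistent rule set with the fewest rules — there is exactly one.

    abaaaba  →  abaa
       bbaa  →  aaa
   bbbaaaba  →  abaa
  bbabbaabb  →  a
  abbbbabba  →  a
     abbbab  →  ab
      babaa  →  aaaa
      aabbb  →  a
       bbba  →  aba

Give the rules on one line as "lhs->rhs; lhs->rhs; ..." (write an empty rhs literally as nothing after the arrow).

aab->; bab->aa; bb->a

  | abaaaba => abaa
  | bbaa => aaa
  | bbbaaaba => abaaaba => abaa
  | bbabbaabb => aabbaabb => baabb => bb => a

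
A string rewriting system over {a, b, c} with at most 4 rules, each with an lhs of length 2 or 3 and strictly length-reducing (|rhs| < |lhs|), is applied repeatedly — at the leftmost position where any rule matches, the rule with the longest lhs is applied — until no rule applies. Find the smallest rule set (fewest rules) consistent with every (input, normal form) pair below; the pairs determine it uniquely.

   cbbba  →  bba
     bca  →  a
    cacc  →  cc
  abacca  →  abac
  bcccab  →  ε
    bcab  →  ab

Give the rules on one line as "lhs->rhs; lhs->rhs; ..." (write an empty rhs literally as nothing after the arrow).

bc->; ca->; cb->

  | cbbba => bba
  | bca => a
  | cacc => cc
  | abacca => abac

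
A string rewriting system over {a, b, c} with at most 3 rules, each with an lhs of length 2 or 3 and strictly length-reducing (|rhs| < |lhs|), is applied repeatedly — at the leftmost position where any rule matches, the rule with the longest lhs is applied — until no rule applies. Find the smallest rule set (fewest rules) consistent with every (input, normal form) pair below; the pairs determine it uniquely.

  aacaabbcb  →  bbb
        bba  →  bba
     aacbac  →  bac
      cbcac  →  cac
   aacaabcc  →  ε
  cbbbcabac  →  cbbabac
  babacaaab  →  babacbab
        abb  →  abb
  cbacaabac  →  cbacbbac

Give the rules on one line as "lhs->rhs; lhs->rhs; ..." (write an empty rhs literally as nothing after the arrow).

  | aacaabbcb => bcaabbcb => aabbcb => bbbcb => bbb
  | bba
  | aacbac => bcbac => bac
  | cbcac => cac

aa->b; bc->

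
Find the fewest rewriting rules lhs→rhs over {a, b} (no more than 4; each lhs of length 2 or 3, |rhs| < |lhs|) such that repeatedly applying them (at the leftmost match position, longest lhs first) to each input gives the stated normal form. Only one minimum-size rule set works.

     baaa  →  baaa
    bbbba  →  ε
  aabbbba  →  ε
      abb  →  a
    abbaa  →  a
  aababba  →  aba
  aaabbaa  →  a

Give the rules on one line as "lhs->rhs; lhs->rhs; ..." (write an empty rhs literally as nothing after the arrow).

abb->bb; bb->a; bba->

  | baaa
  | bbbba => abba => bba => ε
  | aabbbba => abbbba => bbbba => abba => bba => ε
  | abb => bb => a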